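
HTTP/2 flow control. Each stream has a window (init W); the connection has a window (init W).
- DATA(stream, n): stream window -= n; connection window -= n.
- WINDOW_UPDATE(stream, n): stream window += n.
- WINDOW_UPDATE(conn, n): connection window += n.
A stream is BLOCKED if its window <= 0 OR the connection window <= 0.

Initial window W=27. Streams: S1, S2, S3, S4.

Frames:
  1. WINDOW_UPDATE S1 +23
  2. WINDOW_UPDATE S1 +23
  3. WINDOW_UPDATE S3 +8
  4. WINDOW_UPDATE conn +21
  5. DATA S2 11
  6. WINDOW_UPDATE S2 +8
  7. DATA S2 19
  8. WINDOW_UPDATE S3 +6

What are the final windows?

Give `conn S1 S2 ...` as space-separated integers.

Op 1: conn=27 S1=50 S2=27 S3=27 S4=27 blocked=[]
Op 2: conn=27 S1=73 S2=27 S3=27 S4=27 blocked=[]
Op 3: conn=27 S1=73 S2=27 S3=35 S4=27 blocked=[]
Op 4: conn=48 S1=73 S2=27 S3=35 S4=27 blocked=[]
Op 5: conn=37 S1=73 S2=16 S3=35 S4=27 blocked=[]
Op 6: conn=37 S1=73 S2=24 S3=35 S4=27 blocked=[]
Op 7: conn=18 S1=73 S2=5 S3=35 S4=27 blocked=[]
Op 8: conn=18 S1=73 S2=5 S3=41 S4=27 blocked=[]

Answer: 18 73 5 41 27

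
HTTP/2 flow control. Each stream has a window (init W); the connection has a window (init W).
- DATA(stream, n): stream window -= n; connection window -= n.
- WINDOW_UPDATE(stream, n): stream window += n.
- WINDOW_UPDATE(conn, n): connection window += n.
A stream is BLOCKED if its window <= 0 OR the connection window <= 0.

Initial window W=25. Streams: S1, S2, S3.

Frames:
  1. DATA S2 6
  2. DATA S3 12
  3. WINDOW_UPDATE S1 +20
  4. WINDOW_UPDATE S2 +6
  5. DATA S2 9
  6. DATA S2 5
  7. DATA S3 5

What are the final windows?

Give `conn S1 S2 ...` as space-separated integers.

Answer: -12 45 11 8

Derivation:
Op 1: conn=19 S1=25 S2=19 S3=25 blocked=[]
Op 2: conn=7 S1=25 S2=19 S3=13 blocked=[]
Op 3: conn=7 S1=45 S2=19 S3=13 blocked=[]
Op 4: conn=7 S1=45 S2=25 S3=13 blocked=[]
Op 5: conn=-2 S1=45 S2=16 S3=13 blocked=[1, 2, 3]
Op 6: conn=-7 S1=45 S2=11 S3=13 blocked=[1, 2, 3]
Op 7: conn=-12 S1=45 S2=11 S3=8 blocked=[1, 2, 3]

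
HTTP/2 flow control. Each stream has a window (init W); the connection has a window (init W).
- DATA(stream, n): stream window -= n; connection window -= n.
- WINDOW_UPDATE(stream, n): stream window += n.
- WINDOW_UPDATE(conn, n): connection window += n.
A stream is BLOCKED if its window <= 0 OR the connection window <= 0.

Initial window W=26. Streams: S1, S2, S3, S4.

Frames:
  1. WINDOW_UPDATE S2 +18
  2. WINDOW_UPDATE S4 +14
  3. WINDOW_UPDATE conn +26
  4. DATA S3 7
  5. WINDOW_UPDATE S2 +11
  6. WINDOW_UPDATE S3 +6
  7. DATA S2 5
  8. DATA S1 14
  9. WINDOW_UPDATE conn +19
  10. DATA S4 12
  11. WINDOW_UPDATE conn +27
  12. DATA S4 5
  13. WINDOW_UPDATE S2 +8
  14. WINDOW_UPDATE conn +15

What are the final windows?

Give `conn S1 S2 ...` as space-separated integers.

Answer: 70 12 58 25 23

Derivation:
Op 1: conn=26 S1=26 S2=44 S3=26 S4=26 blocked=[]
Op 2: conn=26 S1=26 S2=44 S3=26 S4=40 blocked=[]
Op 3: conn=52 S1=26 S2=44 S3=26 S4=40 blocked=[]
Op 4: conn=45 S1=26 S2=44 S3=19 S4=40 blocked=[]
Op 5: conn=45 S1=26 S2=55 S3=19 S4=40 blocked=[]
Op 6: conn=45 S1=26 S2=55 S3=25 S4=40 blocked=[]
Op 7: conn=40 S1=26 S2=50 S3=25 S4=40 blocked=[]
Op 8: conn=26 S1=12 S2=50 S3=25 S4=40 blocked=[]
Op 9: conn=45 S1=12 S2=50 S3=25 S4=40 blocked=[]
Op 10: conn=33 S1=12 S2=50 S3=25 S4=28 blocked=[]
Op 11: conn=60 S1=12 S2=50 S3=25 S4=28 blocked=[]
Op 12: conn=55 S1=12 S2=50 S3=25 S4=23 blocked=[]
Op 13: conn=55 S1=12 S2=58 S3=25 S4=23 blocked=[]
Op 14: conn=70 S1=12 S2=58 S3=25 S4=23 blocked=[]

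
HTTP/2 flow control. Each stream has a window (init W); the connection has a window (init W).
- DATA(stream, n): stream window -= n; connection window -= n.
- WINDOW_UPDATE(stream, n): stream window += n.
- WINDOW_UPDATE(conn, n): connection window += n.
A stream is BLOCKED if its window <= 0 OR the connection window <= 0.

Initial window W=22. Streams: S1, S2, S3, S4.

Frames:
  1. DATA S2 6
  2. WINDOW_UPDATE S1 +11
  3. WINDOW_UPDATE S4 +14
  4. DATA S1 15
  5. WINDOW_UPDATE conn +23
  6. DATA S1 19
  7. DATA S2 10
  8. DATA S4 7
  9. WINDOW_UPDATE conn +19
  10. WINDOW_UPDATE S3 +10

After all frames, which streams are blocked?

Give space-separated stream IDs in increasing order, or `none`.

Op 1: conn=16 S1=22 S2=16 S3=22 S4=22 blocked=[]
Op 2: conn=16 S1=33 S2=16 S3=22 S4=22 blocked=[]
Op 3: conn=16 S1=33 S2=16 S3=22 S4=36 blocked=[]
Op 4: conn=1 S1=18 S2=16 S3=22 S4=36 blocked=[]
Op 5: conn=24 S1=18 S2=16 S3=22 S4=36 blocked=[]
Op 6: conn=5 S1=-1 S2=16 S3=22 S4=36 blocked=[1]
Op 7: conn=-5 S1=-1 S2=6 S3=22 S4=36 blocked=[1, 2, 3, 4]
Op 8: conn=-12 S1=-1 S2=6 S3=22 S4=29 blocked=[1, 2, 3, 4]
Op 9: conn=7 S1=-1 S2=6 S3=22 S4=29 blocked=[1]
Op 10: conn=7 S1=-1 S2=6 S3=32 S4=29 blocked=[1]

Answer: S1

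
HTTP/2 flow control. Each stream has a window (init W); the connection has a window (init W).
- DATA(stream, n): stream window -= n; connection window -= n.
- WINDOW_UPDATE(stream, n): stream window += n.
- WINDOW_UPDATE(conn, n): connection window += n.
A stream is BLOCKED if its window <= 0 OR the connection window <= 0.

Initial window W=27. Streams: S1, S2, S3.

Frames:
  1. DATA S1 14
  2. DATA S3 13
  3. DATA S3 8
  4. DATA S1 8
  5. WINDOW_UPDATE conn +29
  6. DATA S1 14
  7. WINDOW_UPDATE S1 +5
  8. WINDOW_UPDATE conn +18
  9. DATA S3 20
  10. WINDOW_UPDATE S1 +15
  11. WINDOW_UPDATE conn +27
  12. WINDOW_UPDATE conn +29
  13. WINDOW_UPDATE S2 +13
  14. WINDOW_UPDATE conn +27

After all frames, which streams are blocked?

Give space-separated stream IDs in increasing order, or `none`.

Answer: S3

Derivation:
Op 1: conn=13 S1=13 S2=27 S3=27 blocked=[]
Op 2: conn=0 S1=13 S2=27 S3=14 blocked=[1, 2, 3]
Op 3: conn=-8 S1=13 S2=27 S3=6 blocked=[1, 2, 3]
Op 4: conn=-16 S1=5 S2=27 S3=6 blocked=[1, 2, 3]
Op 5: conn=13 S1=5 S2=27 S3=6 blocked=[]
Op 6: conn=-1 S1=-9 S2=27 S3=6 blocked=[1, 2, 3]
Op 7: conn=-1 S1=-4 S2=27 S3=6 blocked=[1, 2, 3]
Op 8: conn=17 S1=-4 S2=27 S3=6 blocked=[1]
Op 9: conn=-3 S1=-4 S2=27 S3=-14 blocked=[1, 2, 3]
Op 10: conn=-3 S1=11 S2=27 S3=-14 blocked=[1, 2, 3]
Op 11: conn=24 S1=11 S2=27 S3=-14 blocked=[3]
Op 12: conn=53 S1=11 S2=27 S3=-14 blocked=[3]
Op 13: conn=53 S1=11 S2=40 S3=-14 blocked=[3]
Op 14: conn=80 S1=11 S2=40 S3=-14 blocked=[3]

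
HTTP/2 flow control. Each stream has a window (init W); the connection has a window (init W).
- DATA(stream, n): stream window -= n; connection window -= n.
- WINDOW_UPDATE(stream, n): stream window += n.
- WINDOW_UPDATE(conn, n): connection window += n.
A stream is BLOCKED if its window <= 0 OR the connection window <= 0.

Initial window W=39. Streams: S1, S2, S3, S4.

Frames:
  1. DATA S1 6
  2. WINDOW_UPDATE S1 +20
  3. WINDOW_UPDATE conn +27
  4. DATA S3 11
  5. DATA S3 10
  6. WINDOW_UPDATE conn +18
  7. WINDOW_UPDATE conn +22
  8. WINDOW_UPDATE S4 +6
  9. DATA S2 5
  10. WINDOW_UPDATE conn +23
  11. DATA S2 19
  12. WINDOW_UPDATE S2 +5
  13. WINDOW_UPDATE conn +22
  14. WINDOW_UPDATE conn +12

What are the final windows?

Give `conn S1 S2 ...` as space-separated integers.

Answer: 112 53 20 18 45

Derivation:
Op 1: conn=33 S1=33 S2=39 S3=39 S4=39 blocked=[]
Op 2: conn=33 S1=53 S2=39 S3=39 S4=39 blocked=[]
Op 3: conn=60 S1=53 S2=39 S3=39 S4=39 blocked=[]
Op 4: conn=49 S1=53 S2=39 S3=28 S4=39 blocked=[]
Op 5: conn=39 S1=53 S2=39 S3=18 S4=39 blocked=[]
Op 6: conn=57 S1=53 S2=39 S3=18 S4=39 blocked=[]
Op 7: conn=79 S1=53 S2=39 S3=18 S4=39 blocked=[]
Op 8: conn=79 S1=53 S2=39 S3=18 S4=45 blocked=[]
Op 9: conn=74 S1=53 S2=34 S3=18 S4=45 blocked=[]
Op 10: conn=97 S1=53 S2=34 S3=18 S4=45 blocked=[]
Op 11: conn=78 S1=53 S2=15 S3=18 S4=45 blocked=[]
Op 12: conn=78 S1=53 S2=20 S3=18 S4=45 blocked=[]
Op 13: conn=100 S1=53 S2=20 S3=18 S4=45 blocked=[]
Op 14: conn=112 S1=53 S2=20 S3=18 S4=45 blocked=[]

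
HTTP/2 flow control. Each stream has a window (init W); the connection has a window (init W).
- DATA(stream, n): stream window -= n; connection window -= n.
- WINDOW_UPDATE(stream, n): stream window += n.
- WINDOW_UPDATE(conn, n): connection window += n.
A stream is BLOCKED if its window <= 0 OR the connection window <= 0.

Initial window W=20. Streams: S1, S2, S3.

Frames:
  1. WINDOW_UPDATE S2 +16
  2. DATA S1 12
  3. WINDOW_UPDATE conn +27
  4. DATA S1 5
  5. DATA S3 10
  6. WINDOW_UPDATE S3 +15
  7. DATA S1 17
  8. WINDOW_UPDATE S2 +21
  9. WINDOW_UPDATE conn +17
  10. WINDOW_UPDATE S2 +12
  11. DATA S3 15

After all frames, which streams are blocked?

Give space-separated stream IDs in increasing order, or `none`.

Op 1: conn=20 S1=20 S2=36 S3=20 blocked=[]
Op 2: conn=8 S1=8 S2=36 S3=20 blocked=[]
Op 3: conn=35 S1=8 S2=36 S3=20 blocked=[]
Op 4: conn=30 S1=3 S2=36 S3=20 blocked=[]
Op 5: conn=20 S1=3 S2=36 S3=10 blocked=[]
Op 6: conn=20 S1=3 S2=36 S3=25 blocked=[]
Op 7: conn=3 S1=-14 S2=36 S3=25 blocked=[1]
Op 8: conn=3 S1=-14 S2=57 S3=25 blocked=[1]
Op 9: conn=20 S1=-14 S2=57 S3=25 blocked=[1]
Op 10: conn=20 S1=-14 S2=69 S3=25 blocked=[1]
Op 11: conn=5 S1=-14 S2=69 S3=10 blocked=[1]

Answer: S1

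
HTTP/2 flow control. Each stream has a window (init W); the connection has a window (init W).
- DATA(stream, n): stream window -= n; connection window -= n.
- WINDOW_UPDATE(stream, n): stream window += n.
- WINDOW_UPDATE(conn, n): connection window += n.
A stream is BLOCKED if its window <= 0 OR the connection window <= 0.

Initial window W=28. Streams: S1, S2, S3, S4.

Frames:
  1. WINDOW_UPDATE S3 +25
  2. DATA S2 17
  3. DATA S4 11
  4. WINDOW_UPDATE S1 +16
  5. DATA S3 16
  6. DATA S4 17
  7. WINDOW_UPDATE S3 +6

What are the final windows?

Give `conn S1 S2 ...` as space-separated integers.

Op 1: conn=28 S1=28 S2=28 S3=53 S4=28 blocked=[]
Op 2: conn=11 S1=28 S2=11 S3=53 S4=28 blocked=[]
Op 3: conn=0 S1=28 S2=11 S3=53 S4=17 blocked=[1, 2, 3, 4]
Op 4: conn=0 S1=44 S2=11 S3=53 S4=17 blocked=[1, 2, 3, 4]
Op 5: conn=-16 S1=44 S2=11 S3=37 S4=17 blocked=[1, 2, 3, 4]
Op 6: conn=-33 S1=44 S2=11 S3=37 S4=0 blocked=[1, 2, 3, 4]
Op 7: conn=-33 S1=44 S2=11 S3=43 S4=0 blocked=[1, 2, 3, 4]

Answer: -33 44 11 43 0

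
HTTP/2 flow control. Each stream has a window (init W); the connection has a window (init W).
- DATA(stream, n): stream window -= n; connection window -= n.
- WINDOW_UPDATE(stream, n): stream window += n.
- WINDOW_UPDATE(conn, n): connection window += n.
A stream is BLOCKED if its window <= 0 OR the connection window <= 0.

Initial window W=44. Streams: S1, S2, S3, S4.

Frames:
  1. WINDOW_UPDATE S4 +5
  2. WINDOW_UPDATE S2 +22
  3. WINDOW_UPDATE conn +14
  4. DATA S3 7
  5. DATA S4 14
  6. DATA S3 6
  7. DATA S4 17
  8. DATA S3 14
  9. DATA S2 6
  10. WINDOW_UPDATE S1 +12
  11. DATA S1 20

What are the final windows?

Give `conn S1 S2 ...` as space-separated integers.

Op 1: conn=44 S1=44 S2=44 S3=44 S4=49 blocked=[]
Op 2: conn=44 S1=44 S2=66 S3=44 S4=49 blocked=[]
Op 3: conn=58 S1=44 S2=66 S3=44 S4=49 blocked=[]
Op 4: conn=51 S1=44 S2=66 S3=37 S4=49 blocked=[]
Op 5: conn=37 S1=44 S2=66 S3=37 S4=35 blocked=[]
Op 6: conn=31 S1=44 S2=66 S3=31 S4=35 blocked=[]
Op 7: conn=14 S1=44 S2=66 S3=31 S4=18 blocked=[]
Op 8: conn=0 S1=44 S2=66 S3=17 S4=18 blocked=[1, 2, 3, 4]
Op 9: conn=-6 S1=44 S2=60 S3=17 S4=18 blocked=[1, 2, 3, 4]
Op 10: conn=-6 S1=56 S2=60 S3=17 S4=18 blocked=[1, 2, 3, 4]
Op 11: conn=-26 S1=36 S2=60 S3=17 S4=18 blocked=[1, 2, 3, 4]

Answer: -26 36 60 17 18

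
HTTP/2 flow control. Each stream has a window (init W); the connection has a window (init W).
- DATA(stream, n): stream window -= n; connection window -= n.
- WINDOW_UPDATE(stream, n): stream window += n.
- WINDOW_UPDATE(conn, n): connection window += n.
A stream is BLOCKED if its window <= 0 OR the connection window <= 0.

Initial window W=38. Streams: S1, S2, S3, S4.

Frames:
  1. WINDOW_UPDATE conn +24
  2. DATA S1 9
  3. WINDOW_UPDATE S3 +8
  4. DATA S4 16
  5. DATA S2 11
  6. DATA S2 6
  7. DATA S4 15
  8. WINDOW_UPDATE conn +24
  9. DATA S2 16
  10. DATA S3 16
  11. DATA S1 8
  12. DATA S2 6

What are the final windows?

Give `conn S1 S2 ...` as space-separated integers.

Op 1: conn=62 S1=38 S2=38 S3=38 S4=38 blocked=[]
Op 2: conn=53 S1=29 S2=38 S3=38 S4=38 blocked=[]
Op 3: conn=53 S1=29 S2=38 S3=46 S4=38 blocked=[]
Op 4: conn=37 S1=29 S2=38 S3=46 S4=22 blocked=[]
Op 5: conn=26 S1=29 S2=27 S3=46 S4=22 blocked=[]
Op 6: conn=20 S1=29 S2=21 S3=46 S4=22 blocked=[]
Op 7: conn=5 S1=29 S2=21 S3=46 S4=7 blocked=[]
Op 8: conn=29 S1=29 S2=21 S3=46 S4=7 blocked=[]
Op 9: conn=13 S1=29 S2=5 S3=46 S4=7 blocked=[]
Op 10: conn=-3 S1=29 S2=5 S3=30 S4=7 blocked=[1, 2, 3, 4]
Op 11: conn=-11 S1=21 S2=5 S3=30 S4=7 blocked=[1, 2, 3, 4]
Op 12: conn=-17 S1=21 S2=-1 S3=30 S4=7 blocked=[1, 2, 3, 4]

Answer: -17 21 -1 30 7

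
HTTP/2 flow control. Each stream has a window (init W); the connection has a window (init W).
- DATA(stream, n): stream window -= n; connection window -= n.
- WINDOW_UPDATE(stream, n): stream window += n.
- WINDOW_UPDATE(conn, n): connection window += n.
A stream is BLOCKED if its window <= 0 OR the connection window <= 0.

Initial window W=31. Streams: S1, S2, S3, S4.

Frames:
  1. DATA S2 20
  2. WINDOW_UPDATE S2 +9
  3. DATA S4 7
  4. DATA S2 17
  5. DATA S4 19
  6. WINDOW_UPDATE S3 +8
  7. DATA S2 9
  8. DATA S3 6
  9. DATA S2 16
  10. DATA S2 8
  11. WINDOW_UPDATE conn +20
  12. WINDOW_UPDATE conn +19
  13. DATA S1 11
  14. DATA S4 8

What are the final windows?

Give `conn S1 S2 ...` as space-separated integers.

Answer: -51 20 -30 33 -3

Derivation:
Op 1: conn=11 S1=31 S2=11 S3=31 S4=31 blocked=[]
Op 2: conn=11 S1=31 S2=20 S3=31 S4=31 blocked=[]
Op 3: conn=4 S1=31 S2=20 S3=31 S4=24 blocked=[]
Op 4: conn=-13 S1=31 S2=3 S3=31 S4=24 blocked=[1, 2, 3, 4]
Op 5: conn=-32 S1=31 S2=3 S3=31 S4=5 blocked=[1, 2, 3, 4]
Op 6: conn=-32 S1=31 S2=3 S3=39 S4=5 blocked=[1, 2, 3, 4]
Op 7: conn=-41 S1=31 S2=-6 S3=39 S4=5 blocked=[1, 2, 3, 4]
Op 8: conn=-47 S1=31 S2=-6 S3=33 S4=5 blocked=[1, 2, 3, 4]
Op 9: conn=-63 S1=31 S2=-22 S3=33 S4=5 blocked=[1, 2, 3, 4]
Op 10: conn=-71 S1=31 S2=-30 S3=33 S4=5 blocked=[1, 2, 3, 4]
Op 11: conn=-51 S1=31 S2=-30 S3=33 S4=5 blocked=[1, 2, 3, 4]
Op 12: conn=-32 S1=31 S2=-30 S3=33 S4=5 blocked=[1, 2, 3, 4]
Op 13: conn=-43 S1=20 S2=-30 S3=33 S4=5 blocked=[1, 2, 3, 4]
Op 14: conn=-51 S1=20 S2=-30 S3=33 S4=-3 blocked=[1, 2, 3, 4]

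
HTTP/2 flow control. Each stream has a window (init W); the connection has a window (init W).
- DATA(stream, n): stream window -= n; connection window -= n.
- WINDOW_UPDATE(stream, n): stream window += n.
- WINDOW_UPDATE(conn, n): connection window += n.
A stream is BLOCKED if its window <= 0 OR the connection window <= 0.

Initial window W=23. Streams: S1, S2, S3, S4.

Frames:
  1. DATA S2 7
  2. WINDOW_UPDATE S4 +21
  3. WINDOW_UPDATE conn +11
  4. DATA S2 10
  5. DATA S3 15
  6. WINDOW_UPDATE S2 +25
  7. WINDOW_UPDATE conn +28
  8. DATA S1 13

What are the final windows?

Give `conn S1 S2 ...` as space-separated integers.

Op 1: conn=16 S1=23 S2=16 S3=23 S4=23 blocked=[]
Op 2: conn=16 S1=23 S2=16 S3=23 S4=44 blocked=[]
Op 3: conn=27 S1=23 S2=16 S3=23 S4=44 blocked=[]
Op 4: conn=17 S1=23 S2=6 S3=23 S4=44 blocked=[]
Op 5: conn=2 S1=23 S2=6 S3=8 S4=44 blocked=[]
Op 6: conn=2 S1=23 S2=31 S3=8 S4=44 blocked=[]
Op 7: conn=30 S1=23 S2=31 S3=8 S4=44 blocked=[]
Op 8: conn=17 S1=10 S2=31 S3=8 S4=44 blocked=[]

Answer: 17 10 31 8 44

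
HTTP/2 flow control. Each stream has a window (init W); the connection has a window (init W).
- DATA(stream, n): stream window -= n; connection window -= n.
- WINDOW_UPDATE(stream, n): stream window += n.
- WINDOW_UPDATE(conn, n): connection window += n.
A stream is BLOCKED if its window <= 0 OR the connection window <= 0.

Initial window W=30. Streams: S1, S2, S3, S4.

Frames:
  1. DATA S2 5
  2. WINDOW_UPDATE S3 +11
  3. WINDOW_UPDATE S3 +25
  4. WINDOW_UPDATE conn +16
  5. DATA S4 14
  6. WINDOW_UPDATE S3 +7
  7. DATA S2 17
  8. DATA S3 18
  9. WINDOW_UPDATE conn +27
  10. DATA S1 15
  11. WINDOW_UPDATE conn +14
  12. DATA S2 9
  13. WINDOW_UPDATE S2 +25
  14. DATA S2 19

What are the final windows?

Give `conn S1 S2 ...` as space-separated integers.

Op 1: conn=25 S1=30 S2=25 S3=30 S4=30 blocked=[]
Op 2: conn=25 S1=30 S2=25 S3=41 S4=30 blocked=[]
Op 3: conn=25 S1=30 S2=25 S3=66 S4=30 blocked=[]
Op 4: conn=41 S1=30 S2=25 S3=66 S4=30 blocked=[]
Op 5: conn=27 S1=30 S2=25 S3=66 S4=16 blocked=[]
Op 6: conn=27 S1=30 S2=25 S3=73 S4=16 blocked=[]
Op 7: conn=10 S1=30 S2=8 S3=73 S4=16 blocked=[]
Op 8: conn=-8 S1=30 S2=8 S3=55 S4=16 blocked=[1, 2, 3, 4]
Op 9: conn=19 S1=30 S2=8 S3=55 S4=16 blocked=[]
Op 10: conn=4 S1=15 S2=8 S3=55 S4=16 blocked=[]
Op 11: conn=18 S1=15 S2=8 S3=55 S4=16 blocked=[]
Op 12: conn=9 S1=15 S2=-1 S3=55 S4=16 blocked=[2]
Op 13: conn=9 S1=15 S2=24 S3=55 S4=16 blocked=[]
Op 14: conn=-10 S1=15 S2=5 S3=55 S4=16 blocked=[1, 2, 3, 4]

Answer: -10 15 5 55 16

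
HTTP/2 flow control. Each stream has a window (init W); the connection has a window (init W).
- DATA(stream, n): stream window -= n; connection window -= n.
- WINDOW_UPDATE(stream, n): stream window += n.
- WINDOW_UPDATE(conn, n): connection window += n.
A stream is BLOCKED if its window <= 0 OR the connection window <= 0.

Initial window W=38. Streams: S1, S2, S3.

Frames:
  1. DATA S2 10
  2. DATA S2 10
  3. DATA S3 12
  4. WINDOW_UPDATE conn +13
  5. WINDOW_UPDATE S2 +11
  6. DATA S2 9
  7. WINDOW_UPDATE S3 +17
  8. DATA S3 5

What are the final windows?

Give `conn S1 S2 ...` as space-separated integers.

Answer: 5 38 20 38

Derivation:
Op 1: conn=28 S1=38 S2=28 S3=38 blocked=[]
Op 2: conn=18 S1=38 S2=18 S3=38 blocked=[]
Op 3: conn=6 S1=38 S2=18 S3=26 blocked=[]
Op 4: conn=19 S1=38 S2=18 S3=26 blocked=[]
Op 5: conn=19 S1=38 S2=29 S3=26 blocked=[]
Op 6: conn=10 S1=38 S2=20 S3=26 blocked=[]
Op 7: conn=10 S1=38 S2=20 S3=43 blocked=[]
Op 8: conn=5 S1=38 S2=20 S3=38 blocked=[]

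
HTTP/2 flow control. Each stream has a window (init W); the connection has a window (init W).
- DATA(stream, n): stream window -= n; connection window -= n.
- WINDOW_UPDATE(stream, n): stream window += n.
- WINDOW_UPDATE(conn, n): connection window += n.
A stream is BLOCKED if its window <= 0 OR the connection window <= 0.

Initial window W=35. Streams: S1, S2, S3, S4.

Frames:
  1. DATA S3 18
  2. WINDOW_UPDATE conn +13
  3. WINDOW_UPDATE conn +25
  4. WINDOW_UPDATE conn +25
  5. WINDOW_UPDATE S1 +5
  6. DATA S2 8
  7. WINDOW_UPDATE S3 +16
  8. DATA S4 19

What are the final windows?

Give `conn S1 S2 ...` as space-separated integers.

Answer: 53 40 27 33 16

Derivation:
Op 1: conn=17 S1=35 S2=35 S3=17 S4=35 blocked=[]
Op 2: conn=30 S1=35 S2=35 S3=17 S4=35 blocked=[]
Op 3: conn=55 S1=35 S2=35 S3=17 S4=35 blocked=[]
Op 4: conn=80 S1=35 S2=35 S3=17 S4=35 blocked=[]
Op 5: conn=80 S1=40 S2=35 S3=17 S4=35 blocked=[]
Op 6: conn=72 S1=40 S2=27 S3=17 S4=35 blocked=[]
Op 7: conn=72 S1=40 S2=27 S3=33 S4=35 blocked=[]
Op 8: conn=53 S1=40 S2=27 S3=33 S4=16 blocked=[]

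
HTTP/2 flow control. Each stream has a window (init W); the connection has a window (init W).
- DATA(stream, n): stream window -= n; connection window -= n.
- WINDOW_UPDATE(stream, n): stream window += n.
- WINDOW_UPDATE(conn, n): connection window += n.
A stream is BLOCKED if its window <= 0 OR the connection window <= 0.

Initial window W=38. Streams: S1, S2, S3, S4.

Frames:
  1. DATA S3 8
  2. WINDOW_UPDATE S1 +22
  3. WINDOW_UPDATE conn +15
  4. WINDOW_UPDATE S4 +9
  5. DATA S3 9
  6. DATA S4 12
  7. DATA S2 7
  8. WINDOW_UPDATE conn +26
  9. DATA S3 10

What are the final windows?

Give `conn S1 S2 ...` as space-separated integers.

Answer: 33 60 31 11 35

Derivation:
Op 1: conn=30 S1=38 S2=38 S3=30 S4=38 blocked=[]
Op 2: conn=30 S1=60 S2=38 S3=30 S4=38 blocked=[]
Op 3: conn=45 S1=60 S2=38 S3=30 S4=38 blocked=[]
Op 4: conn=45 S1=60 S2=38 S3=30 S4=47 blocked=[]
Op 5: conn=36 S1=60 S2=38 S3=21 S4=47 blocked=[]
Op 6: conn=24 S1=60 S2=38 S3=21 S4=35 blocked=[]
Op 7: conn=17 S1=60 S2=31 S3=21 S4=35 blocked=[]
Op 8: conn=43 S1=60 S2=31 S3=21 S4=35 blocked=[]
Op 9: conn=33 S1=60 S2=31 S3=11 S4=35 blocked=[]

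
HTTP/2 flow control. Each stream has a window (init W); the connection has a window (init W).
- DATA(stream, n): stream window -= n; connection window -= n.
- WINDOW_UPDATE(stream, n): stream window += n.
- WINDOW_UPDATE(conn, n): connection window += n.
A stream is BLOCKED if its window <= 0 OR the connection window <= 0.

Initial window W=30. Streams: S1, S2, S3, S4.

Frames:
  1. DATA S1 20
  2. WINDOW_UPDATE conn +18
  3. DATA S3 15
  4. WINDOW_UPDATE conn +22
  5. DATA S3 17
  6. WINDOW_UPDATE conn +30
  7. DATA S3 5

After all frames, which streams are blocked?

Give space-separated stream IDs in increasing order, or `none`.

Answer: S3

Derivation:
Op 1: conn=10 S1=10 S2=30 S3=30 S4=30 blocked=[]
Op 2: conn=28 S1=10 S2=30 S3=30 S4=30 blocked=[]
Op 3: conn=13 S1=10 S2=30 S3=15 S4=30 blocked=[]
Op 4: conn=35 S1=10 S2=30 S3=15 S4=30 blocked=[]
Op 5: conn=18 S1=10 S2=30 S3=-2 S4=30 blocked=[3]
Op 6: conn=48 S1=10 S2=30 S3=-2 S4=30 blocked=[3]
Op 7: conn=43 S1=10 S2=30 S3=-7 S4=30 blocked=[3]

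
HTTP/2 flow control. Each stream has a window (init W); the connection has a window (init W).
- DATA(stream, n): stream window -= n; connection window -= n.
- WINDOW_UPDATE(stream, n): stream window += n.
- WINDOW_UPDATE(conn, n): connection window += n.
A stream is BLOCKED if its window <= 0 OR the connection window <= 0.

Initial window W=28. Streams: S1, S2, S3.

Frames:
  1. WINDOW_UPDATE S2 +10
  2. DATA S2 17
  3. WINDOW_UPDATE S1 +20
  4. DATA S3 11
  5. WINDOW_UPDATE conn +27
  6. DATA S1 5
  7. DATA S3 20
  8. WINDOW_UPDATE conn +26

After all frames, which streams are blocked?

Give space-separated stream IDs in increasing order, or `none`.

Answer: S3

Derivation:
Op 1: conn=28 S1=28 S2=38 S3=28 blocked=[]
Op 2: conn=11 S1=28 S2=21 S3=28 blocked=[]
Op 3: conn=11 S1=48 S2=21 S3=28 blocked=[]
Op 4: conn=0 S1=48 S2=21 S3=17 blocked=[1, 2, 3]
Op 5: conn=27 S1=48 S2=21 S3=17 blocked=[]
Op 6: conn=22 S1=43 S2=21 S3=17 blocked=[]
Op 7: conn=2 S1=43 S2=21 S3=-3 blocked=[3]
Op 8: conn=28 S1=43 S2=21 S3=-3 blocked=[3]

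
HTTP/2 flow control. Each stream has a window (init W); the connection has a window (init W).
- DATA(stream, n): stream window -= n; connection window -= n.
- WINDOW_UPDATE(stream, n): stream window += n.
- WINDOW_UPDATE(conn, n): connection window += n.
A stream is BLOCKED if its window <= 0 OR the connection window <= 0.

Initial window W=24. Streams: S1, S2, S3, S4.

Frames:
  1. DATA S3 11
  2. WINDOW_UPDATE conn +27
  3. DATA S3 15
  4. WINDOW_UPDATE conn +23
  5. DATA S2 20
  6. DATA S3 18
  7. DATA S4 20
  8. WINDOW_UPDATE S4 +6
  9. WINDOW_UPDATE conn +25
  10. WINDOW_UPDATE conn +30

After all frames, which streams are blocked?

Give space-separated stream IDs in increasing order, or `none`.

Answer: S3

Derivation:
Op 1: conn=13 S1=24 S2=24 S3=13 S4=24 blocked=[]
Op 2: conn=40 S1=24 S2=24 S3=13 S4=24 blocked=[]
Op 3: conn=25 S1=24 S2=24 S3=-2 S4=24 blocked=[3]
Op 4: conn=48 S1=24 S2=24 S3=-2 S4=24 blocked=[3]
Op 5: conn=28 S1=24 S2=4 S3=-2 S4=24 blocked=[3]
Op 6: conn=10 S1=24 S2=4 S3=-20 S4=24 blocked=[3]
Op 7: conn=-10 S1=24 S2=4 S3=-20 S4=4 blocked=[1, 2, 3, 4]
Op 8: conn=-10 S1=24 S2=4 S3=-20 S4=10 blocked=[1, 2, 3, 4]
Op 9: conn=15 S1=24 S2=4 S3=-20 S4=10 blocked=[3]
Op 10: conn=45 S1=24 S2=4 S3=-20 S4=10 blocked=[3]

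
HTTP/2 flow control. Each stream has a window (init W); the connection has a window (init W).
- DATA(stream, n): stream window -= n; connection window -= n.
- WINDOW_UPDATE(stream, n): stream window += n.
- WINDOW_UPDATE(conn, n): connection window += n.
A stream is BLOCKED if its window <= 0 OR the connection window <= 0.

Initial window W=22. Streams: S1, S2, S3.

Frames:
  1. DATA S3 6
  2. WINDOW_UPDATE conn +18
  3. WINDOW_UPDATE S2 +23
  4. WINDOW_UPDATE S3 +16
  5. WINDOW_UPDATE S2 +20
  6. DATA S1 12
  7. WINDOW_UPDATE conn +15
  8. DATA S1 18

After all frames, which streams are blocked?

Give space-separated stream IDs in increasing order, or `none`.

Answer: S1

Derivation:
Op 1: conn=16 S1=22 S2=22 S3=16 blocked=[]
Op 2: conn=34 S1=22 S2=22 S3=16 blocked=[]
Op 3: conn=34 S1=22 S2=45 S3=16 blocked=[]
Op 4: conn=34 S1=22 S2=45 S3=32 blocked=[]
Op 5: conn=34 S1=22 S2=65 S3=32 blocked=[]
Op 6: conn=22 S1=10 S2=65 S3=32 blocked=[]
Op 7: conn=37 S1=10 S2=65 S3=32 blocked=[]
Op 8: conn=19 S1=-8 S2=65 S3=32 blocked=[1]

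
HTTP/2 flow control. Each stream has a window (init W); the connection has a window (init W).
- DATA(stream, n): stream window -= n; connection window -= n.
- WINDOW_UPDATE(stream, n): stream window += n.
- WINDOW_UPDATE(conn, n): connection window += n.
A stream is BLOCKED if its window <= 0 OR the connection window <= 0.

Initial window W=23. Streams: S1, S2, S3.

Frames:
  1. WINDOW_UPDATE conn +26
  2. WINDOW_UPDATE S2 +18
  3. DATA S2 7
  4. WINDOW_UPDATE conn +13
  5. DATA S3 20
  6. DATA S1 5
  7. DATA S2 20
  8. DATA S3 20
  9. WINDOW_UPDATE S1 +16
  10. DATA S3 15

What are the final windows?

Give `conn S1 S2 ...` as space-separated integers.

Answer: -25 34 14 -32

Derivation:
Op 1: conn=49 S1=23 S2=23 S3=23 blocked=[]
Op 2: conn=49 S1=23 S2=41 S3=23 blocked=[]
Op 3: conn=42 S1=23 S2=34 S3=23 blocked=[]
Op 4: conn=55 S1=23 S2=34 S3=23 blocked=[]
Op 5: conn=35 S1=23 S2=34 S3=3 blocked=[]
Op 6: conn=30 S1=18 S2=34 S3=3 blocked=[]
Op 7: conn=10 S1=18 S2=14 S3=3 blocked=[]
Op 8: conn=-10 S1=18 S2=14 S3=-17 blocked=[1, 2, 3]
Op 9: conn=-10 S1=34 S2=14 S3=-17 blocked=[1, 2, 3]
Op 10: conn=-25 S1=34 S2=14 S3=-32 blocked=[1, 2, 3]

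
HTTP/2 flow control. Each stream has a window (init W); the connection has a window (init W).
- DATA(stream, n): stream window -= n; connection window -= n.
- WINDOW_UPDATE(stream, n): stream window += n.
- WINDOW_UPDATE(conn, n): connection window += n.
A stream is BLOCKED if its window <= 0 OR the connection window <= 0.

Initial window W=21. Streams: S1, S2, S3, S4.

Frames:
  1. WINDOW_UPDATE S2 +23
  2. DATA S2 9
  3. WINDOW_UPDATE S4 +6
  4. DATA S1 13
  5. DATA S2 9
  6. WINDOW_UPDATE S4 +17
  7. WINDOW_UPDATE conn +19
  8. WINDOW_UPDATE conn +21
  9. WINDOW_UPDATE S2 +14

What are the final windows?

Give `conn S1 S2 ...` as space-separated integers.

Answer: 30 8 40 21 44

Derivation:
Op 1: conn=21 S1=21 S2=44 S3=21 S4=21 blocked=[]
Op 2: conn=12 S1=21 S2=35 S3=21 S4=21 blocked=[]
Op 3: conn=12 S1=21 S2=35 S3=21 S4=27 blocked=[]
Op 4: conn=-1 S1=8 S2=35 S3=21 S4=27 blocked=[1, 2, 3, 4]
Op 5: conn=-10 S1=8 S2=26 S3=21 S4=27 blocked=[1, 2, 3, 4]
Op 6: conn=-10 S1=8 S2=26 S3=21 S4=44 blocked=[1, 2, 3, 4]
Op 7: conn=9 S1=8 S2=26 S3=21 S4=44 blocked=[]
Op 8: conn=30 S1=8 S2=26 S3=21 S4=44 blocked=[]
Op 9: conn=30 S1=8 S2=40 S3=21 S4=44 blocked=[]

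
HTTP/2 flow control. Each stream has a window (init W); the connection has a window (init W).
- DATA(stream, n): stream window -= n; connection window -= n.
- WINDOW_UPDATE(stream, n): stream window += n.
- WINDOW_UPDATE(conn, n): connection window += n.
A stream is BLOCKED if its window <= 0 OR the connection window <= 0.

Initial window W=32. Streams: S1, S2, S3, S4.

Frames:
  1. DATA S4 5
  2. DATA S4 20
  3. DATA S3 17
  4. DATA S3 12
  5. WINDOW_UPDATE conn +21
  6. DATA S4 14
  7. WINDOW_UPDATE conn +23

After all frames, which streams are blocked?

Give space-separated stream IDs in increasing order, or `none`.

Op 1: conn=27 S1=32 S2=32 S3=32 S4=27 blocked=[]
Op 2: conn=7 S1=32 S2=32 S3=32 S4=7 blocked=[]
Op 3: conn=-10 S1=32 S2=32 S3=15 S4=7 blocked=[1, 2, 3, 4]
Op 4: conn=-22 S1=32 S2=32 S3=3 S4=7 blocked=[1, 2, 3, 4]
Op 5: conn=-1 S1=32 S2=32 S3=3 S4=7 blocked=[1, 2, 3, 4]
Op 6: conn=-15 S1=32 S2=32 S3=3 S4=-7 blocked=[1, 2, 3, 4]
Op 7: conn=8 S1=32 S2=32 S3=3 S4=-7 blocked=[4]

Answer: S4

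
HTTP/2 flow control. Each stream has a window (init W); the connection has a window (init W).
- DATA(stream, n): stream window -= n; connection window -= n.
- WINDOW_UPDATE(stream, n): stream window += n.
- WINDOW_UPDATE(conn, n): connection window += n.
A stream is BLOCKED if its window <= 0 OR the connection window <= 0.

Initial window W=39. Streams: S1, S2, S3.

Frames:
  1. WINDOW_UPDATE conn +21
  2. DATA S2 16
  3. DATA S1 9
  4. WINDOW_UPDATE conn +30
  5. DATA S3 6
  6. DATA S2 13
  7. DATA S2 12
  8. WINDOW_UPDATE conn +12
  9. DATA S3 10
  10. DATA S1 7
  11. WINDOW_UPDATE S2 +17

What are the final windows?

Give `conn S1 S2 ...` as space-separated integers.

Op 1: conn=60 S1=39 S2=39 S3=39 blocked=[]
Op 2: conn=44 S1=39 S2=23 S3=39 blocked=[]
Op 3: conn=35 S1=30 S2=23 S3=39 blocked=[]
Op 4: conn=65 S1=30 S2=23 S3=39 blocked=[]
Op 5: conn=59 S1=30 S2=23 S3=33 blocked=[]
Op 6: conn=46 S1=30 S2=10 S3=33 blocked=[]
Op 7: conn=34 S1=30 S2=-2 S3=33 blocked=[2]
Op 8: conn=46 S1=30 S2=-2 S3=33 blocked=[2]
Op 9: conn=36 S1=30 S2=-2 S3=23 blocked=[2]
Op 10: conn=29 S1=23 S2=-2 S3=23 blocked=[2]
Op 11: conn=29 S1=23 S2=15 S3=23 blocked=[]

Answer: 29 23 15 23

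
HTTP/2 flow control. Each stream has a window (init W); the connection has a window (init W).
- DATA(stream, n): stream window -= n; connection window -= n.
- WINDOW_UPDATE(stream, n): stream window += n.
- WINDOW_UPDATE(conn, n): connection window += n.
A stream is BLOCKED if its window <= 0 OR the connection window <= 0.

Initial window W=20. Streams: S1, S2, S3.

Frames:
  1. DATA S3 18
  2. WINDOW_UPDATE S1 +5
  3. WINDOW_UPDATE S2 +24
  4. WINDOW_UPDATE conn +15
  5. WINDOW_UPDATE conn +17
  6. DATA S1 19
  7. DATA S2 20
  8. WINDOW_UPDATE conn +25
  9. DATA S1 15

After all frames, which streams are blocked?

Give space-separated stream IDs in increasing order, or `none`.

Op 1: conn=2 S1=20 S2=20 S3=2 blocked=[]
Op 2: conn=2 S1=25 S2=20 S3=2 blocked=[]
Op 3: conn=2 S1=25 S2=44 S3=2 blocked=[]
Op 4: conn=17 S1=25 S2=44 S3=2 blocked=[]
Op 5: conn=34 S1=25 S2=44 S3=2 blocked=[]
Op 6: conn=15 S1=6 S2=44 S3=2 blocked=[]
Op 7: conn=-5 S1=6 S2=24 S3=2 blocked=[1, 2, 3]
Op 8: conn=20 S1=6 S2=24 S3=2 blocked=[]
Op 9: conn=5 S1=-9 S2=24 S3=2 blocked=[1]

Answer: S1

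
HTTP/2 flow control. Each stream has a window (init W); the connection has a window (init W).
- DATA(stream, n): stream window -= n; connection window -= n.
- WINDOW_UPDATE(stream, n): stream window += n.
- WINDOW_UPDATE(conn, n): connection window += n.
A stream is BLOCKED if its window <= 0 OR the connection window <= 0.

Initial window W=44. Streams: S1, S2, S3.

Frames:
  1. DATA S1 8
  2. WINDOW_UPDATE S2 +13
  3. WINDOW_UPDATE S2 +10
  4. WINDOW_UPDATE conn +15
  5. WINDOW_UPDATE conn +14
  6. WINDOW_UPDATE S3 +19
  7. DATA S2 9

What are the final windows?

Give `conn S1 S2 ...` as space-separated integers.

Answer: 56 36 58 63

Derivation:
Op 1: conn=36 S1=36 S2=44 S3=44 blocked=[]
Op 2: conn=36 S1=36 S2=57 S3=44 blocked=[]
Op 3: conn=36 S1=36 S2=67 S3=44 blocked=[]
Op 4: conn=51 S1=36 S2=67 S3=44 blocked=[]
Op 5: conn=65 S1=36 S2=67 S3=44 blocked=[]
Op 6: conn=65 S1=36 S2=67 S3=63 blocked=[]
Op 7: conn=56 S1=36 S2=58 S3=63 blocked=[]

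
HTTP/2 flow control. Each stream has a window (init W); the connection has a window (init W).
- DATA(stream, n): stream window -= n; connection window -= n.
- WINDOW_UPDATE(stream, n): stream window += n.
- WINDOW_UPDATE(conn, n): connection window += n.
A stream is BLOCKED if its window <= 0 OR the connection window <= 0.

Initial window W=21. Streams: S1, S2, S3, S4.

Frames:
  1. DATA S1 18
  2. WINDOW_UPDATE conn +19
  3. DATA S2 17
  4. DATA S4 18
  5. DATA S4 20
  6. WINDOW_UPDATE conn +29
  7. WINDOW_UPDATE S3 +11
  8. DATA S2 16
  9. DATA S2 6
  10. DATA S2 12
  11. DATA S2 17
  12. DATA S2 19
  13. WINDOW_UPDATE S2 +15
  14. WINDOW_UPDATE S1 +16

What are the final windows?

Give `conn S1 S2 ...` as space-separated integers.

Op 1: conn=3 S1=3 S2=21 S3=21 S4=21 blocked=[]
Op 2: conn=22 S1=3 S2=21 S3=21 S4=21 blocked=[]
Op 3: conn=5 S1=3 S2=4 S3=21 S4=21 blocked=[]
Op 4: conn=-13 S1=3 S2=4 S3=21 S4=3 blocked=[1, 2, 3, 4]
Op 5: conn=-33 S1=3 S2=4 S3=21 S4=-17 blocked=[1, 2, 3, 4]
Op 6: conn=-4 S1=3 S2=4 S3=21 S4=-17 blocked=[1, 2, 3, 4]
Op 7: conn=-4 S1=3 S2=4 S3=32 S4=-17 blocked=[1, 2, 3, 4]
Op 8: conn=-20 S1=3 S2=-12 S3=32 S4=-17 blocked=[1, 2, 3, 4]
Op 9: conn=-26 S1=3 S2=-18 S3=32 S4=-17 blocked=[1, 2, 3, 4]
Op 10: conn=-38 S1=3 S2=-30 S3=32 S4=-17 blocked=[1, 2, 3, 4]
Op 11: conn=-55 S1=3 S2=-47 S3=32 S4=-17 blocked=[1, 2, 3, 4]
Op 12: conn=-74 S1=3 S2=-66 S3=32 S4=-17 blocked=[1, 2, 3, 4]
Op 13: conn=-74 S1=3 S2=-51 S3=32 S4=-17 blocked=[1, 2, 3, 4]
Op 14: conn=-74 S1=19 S2=-51 S3=32 S4=-17 blocked=[1, 2, 3, 4]

Answer: -74 19 -51 32 -17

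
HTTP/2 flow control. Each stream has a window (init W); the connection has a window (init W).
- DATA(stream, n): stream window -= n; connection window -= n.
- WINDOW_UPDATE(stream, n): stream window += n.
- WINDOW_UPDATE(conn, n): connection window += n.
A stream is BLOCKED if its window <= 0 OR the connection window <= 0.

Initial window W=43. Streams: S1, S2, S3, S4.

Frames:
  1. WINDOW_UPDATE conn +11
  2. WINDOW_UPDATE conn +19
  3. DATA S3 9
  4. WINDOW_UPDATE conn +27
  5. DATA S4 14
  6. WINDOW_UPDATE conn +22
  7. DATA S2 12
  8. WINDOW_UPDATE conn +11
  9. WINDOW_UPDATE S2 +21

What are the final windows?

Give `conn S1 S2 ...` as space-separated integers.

Answer: 98 43 52 34 29

Derivation:
Op 1: conn=54 S1=43 S2=43 S3=43 S4=43 blocked=[]
Op 2: conn=73 S1=43 S2=43 S3=43 S4=43 blocked=[]
Op 3: conn=64 S1=43 S2=43 S3=34 S4=43 blocked=[]
Op 4: conn=91 S1=43 S2=43 S3=34 S4=43 blocked=[]
Op 5: conn=77 S1=43 S2=43 S3=34 S4=29 blocked=[]
Op 6: conn=99 S1=43 S2=43 S3=34 S4=29 blocked=[]
Op 7: conn=87 S1=43 S2=31 S3=34 S4=29 blocked=[]
Op 8: conn=98 S1=43 S2=31 S3=34 S4=29 blocked=[]
Op 9: conn=98 S1=43 S2=52 S3=34 S4=29 blocked=[]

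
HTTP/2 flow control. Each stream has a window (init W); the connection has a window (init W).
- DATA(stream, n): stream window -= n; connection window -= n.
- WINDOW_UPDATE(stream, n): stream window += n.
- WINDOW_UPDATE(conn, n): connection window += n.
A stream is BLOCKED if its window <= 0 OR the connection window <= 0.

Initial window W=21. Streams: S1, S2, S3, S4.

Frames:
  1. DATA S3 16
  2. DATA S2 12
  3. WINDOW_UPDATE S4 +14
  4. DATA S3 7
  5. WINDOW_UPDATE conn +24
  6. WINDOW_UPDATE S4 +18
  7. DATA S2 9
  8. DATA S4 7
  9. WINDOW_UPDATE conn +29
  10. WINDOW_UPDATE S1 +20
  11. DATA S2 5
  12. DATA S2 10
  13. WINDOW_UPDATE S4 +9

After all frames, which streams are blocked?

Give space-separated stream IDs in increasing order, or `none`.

Answer: S2 S3

Derivation:
Op 1: conn=5 S1=21 S2=21 S3=5 S4=21 blocked=[]
Op 2: conn=-7 S1=21 S2=9 S3=5 S4=21 blocked=[1, 2, 3, 4]
Op 3: conn=-7 S1=21 S2=9 S3=5 S4=35 blocked=[1, 2, 3, 4]
Op 4: conn=-14 S1=21 S2=9 S3=-2 S4=35 blocked=[1, 2, 3, 4]
Op 5: conn=10 S1=21 S2=9 S3=-2 S4=35 blocked=[3]
Op 6: conn=10 S1=21 S2=9 S3=-2 S4=53 blocked=[3]
Op 7: conn=1 S1=21 S2=0 S3=-2 S4=53 blocked=[2, 3]
Op 8: conn=-6 S1=21 S2=0 S3=-2 S4=46 blocked=[1, 2, 3, 4]
Op 9: conn=23 S1=21 S2=0 S3=-2 S4=46 blocked=[2, 3]
Op 10: conn=23 S1=41 S2=0 S3=-2 S4=46 blocked=[2, 3]
Op 11: conn=18 S1=41 S2=-5 S3=-2 S4=46 blocked=[2, 3]
Op 12: conn=8 S1=41 S2=-15 S3=-2 S4=46 blocked=[2, 3]
Op 13: conn=8 S1=41 S2=-15 S3=-2 S4=55 blocked=[2, 3]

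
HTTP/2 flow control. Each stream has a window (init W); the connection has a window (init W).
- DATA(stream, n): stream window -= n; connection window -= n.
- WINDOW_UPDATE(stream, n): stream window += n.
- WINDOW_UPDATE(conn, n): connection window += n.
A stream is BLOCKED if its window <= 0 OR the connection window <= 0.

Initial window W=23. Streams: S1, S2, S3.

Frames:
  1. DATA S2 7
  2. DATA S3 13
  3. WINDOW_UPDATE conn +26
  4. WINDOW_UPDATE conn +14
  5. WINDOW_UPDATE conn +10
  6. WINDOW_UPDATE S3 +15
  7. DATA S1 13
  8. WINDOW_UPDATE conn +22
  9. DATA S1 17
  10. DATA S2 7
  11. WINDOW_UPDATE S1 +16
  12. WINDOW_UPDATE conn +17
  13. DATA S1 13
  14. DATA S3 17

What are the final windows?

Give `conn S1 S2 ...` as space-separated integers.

Op 1: conn=16 S1=23 S2=16 S3=23 blocked=[]
Op 2: conn=3 S1=23 S2=16 S3=10 blocked=[]
Op 3: conn=29 S1=23 S2=16 S3=10 blocked=[]
Op 4: conn=43 S1=23 S2=16 S3=10 blocked=[]
Op 5: conn=53 S1=23 S2=16 S3=10 blocked=[]
Op 6: conn=53 S1=23 S2=16 S3=25 blocked=[]
Op 7: conn=40 S1=10 S2=16 S3=25 blocked=[]
Op 8: conn=62 S1=10 S2=16 S3=25 blocked=[]
Op 9: conn=45 S1=-7 S2=16 S3=25 blocked=[1]
Op 10: conn=38 S1=-7 S2=9 S3=25 blocked=[1]
Op 11: conn=38 S1=9 S2=9 S3=25 blocked=[]
Op 12: conn=55 S1=9 S2=9 S3=25 blocked=[]
Op 13: conn=42 S1=-4 S2=9 S3=25 blocked=[1]
Op 14: conn=25 S1=-4 S2=9 S3=8 blocked=[1]

Answer: 25 -4 9 8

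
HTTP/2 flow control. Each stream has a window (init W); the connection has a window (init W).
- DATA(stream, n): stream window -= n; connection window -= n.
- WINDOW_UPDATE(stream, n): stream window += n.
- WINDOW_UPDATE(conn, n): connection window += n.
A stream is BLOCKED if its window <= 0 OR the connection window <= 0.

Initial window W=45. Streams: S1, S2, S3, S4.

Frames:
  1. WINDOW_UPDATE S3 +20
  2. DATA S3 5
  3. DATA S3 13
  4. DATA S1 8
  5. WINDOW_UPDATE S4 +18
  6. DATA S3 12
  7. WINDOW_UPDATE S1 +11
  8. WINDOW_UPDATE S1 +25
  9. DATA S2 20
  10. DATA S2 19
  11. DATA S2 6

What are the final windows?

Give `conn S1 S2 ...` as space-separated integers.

Answer: -38 73 0 35 63

Derivation:
Op 1: conn=45 S1=45 S2=45 S3=65 S4=45 blocked=[]
Op 2: conn=40 S1=45 S2=45 S3=60 S4=45 blocked=[]
Op 3: conn=27 S1=45 S2=45 S3=47 S4=45 blocked=[]
Op 4: conn=19 S1=37 S2=45 S3=47 S4=45 blocked=[]
Op 5: conn=19 S1=37 S2=45 S3=47 S4=63 blocked=[]
Op 6: conn=7 S1=37 S2=45 S3=35 S4=63 blocked=[]
Op 7: conn=7 S1=48 S2=45 S3=35 S4=63 blocked=[]
Op 8: conn=7 S1=73 S2=45 S3=35 S4=63 blocked=[]
Op 9: conn=-13 S1=73 S2=25 S3=35 S4=63 blocked=[1, 2, 3, 4]
Op 10: conn=-32 S1=73 S2=6 S3=35 S4=63 blocked=[1, 2, 3, 4]
Op 11: conn=-38 S1=73 S2=0 S3=35 S4=63 blocked=[1, 2, 3, 4]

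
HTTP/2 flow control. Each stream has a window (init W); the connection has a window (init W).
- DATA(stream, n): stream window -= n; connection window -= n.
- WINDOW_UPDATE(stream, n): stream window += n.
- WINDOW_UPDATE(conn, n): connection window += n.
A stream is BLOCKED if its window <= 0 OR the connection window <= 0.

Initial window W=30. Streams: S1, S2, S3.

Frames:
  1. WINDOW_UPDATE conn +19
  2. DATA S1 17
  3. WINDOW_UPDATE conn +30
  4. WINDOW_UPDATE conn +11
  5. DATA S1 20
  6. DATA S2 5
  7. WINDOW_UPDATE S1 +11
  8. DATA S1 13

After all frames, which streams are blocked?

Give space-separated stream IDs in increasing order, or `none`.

Op 1: conn=49 S1=30 S2=30 S3=30 blocked=[]
Op 2: conn=32 S1=13 S2=30 S3=30 blocked=[]
Op 3: conn=62 S1=13 S2=30 S3=30 blocked=[]
Op 4: conn=73 S1=13 S2=30 S3=30 blocked=[]
Op 5: conn=53 S1=-7 S2=30 S3=30 blocked=[1]
Op 6: conn=48 S1=-7 S2=25 S3=30 blocked=[1]
Op 7: conn=48 S1=4 S2=25 S3=30 blocked=[]
Op 8: conn=35 S1=-9 S2=25 S3=30 blocked=[1]

Answer: S1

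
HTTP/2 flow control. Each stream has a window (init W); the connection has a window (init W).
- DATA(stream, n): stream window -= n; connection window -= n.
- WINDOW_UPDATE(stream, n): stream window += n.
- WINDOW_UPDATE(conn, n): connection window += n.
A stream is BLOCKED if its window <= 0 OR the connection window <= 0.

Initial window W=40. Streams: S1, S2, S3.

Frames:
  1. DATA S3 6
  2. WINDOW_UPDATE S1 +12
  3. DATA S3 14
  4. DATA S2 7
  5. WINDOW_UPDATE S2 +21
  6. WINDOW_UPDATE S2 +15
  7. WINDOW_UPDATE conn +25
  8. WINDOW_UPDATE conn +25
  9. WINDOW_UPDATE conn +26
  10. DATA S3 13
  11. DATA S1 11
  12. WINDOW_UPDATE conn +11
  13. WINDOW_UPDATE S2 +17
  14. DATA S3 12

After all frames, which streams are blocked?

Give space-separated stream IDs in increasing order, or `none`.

Answer: S3

Derivation:
Op 1: conn=34 S1=40 S2=40 S3=34 blocked=[]
Op 2: conn=34 S1=52 S2=40 S3=34 blocked=[]
Op 3: conn=20 S1=52 S2=40 S3=20 blocked=[]
Op 4: conn=13 S1=52 S2=33 S3=20 blocked=[]
Op 5: conn=13 S1=52 S2=54 S3=20 blocked=[]
Op 6: conn=13 S1=52 S2=69 S3=20 blocked=[]
Op 7: conn=38 S1=52 S2=69 S3=20 blocked=[]
Op 8: conn=63 S1=52 S2=69 S3=20 blocked=[]
Op 9: conn=89 S1=52 S2=69 S3=20 blocked=[]
Op 10: conn=76 S1=52 S2=69 S3=7 blocked=[]
Op 11: conn=65 S1=41 S2=69 S3=7 blocked=[]
Op 12: conn=76 S1=41 S2=69 S3=7 blocked=[]
Op 13: conn=76 S1=41 S2=86 S3=7 blocked=[]
Op 14: conn=64 S1=41 S2=86 S3=-5 blocked=[3]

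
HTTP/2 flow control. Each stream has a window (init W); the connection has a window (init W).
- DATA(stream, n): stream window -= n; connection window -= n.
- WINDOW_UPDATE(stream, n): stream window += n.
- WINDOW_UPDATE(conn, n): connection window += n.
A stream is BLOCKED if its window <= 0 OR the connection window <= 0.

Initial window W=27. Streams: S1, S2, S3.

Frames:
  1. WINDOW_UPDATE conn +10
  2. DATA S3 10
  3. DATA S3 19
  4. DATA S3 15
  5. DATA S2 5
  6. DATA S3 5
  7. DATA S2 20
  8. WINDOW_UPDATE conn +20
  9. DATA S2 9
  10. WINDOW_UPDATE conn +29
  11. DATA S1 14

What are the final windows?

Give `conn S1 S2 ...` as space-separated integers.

Op 1: conn=37 S1=27 S2=27 S3=27 blocked=[]
Op 2: conn=27 S1=27 S2=27 S3=17 blocked=[]
Op 3: conn=8 S1=27 S2=27 S3=-2 blocked=[3]
Op 4: conn=-7 S1=27 S2=27 S3=-17 blocked=[1, 2, 3]
Op 5: conn=-12 S1=27 S2=22 S3=-17 blocked=[1, 2, 3]
Op 6: conn=-17 S1=27 S2=22 S3=-22 blocked=[1, 2, 3]
Op 7: conn=-37 S1=27 S2=2 S3=-22 blocked=[1, 2, 3]
Op 8: conn=-17 S1=27 S2=2 S3=-22 blocked=[1, 2, 3]
Op 9: conn=-26 S1=27 S2=-7 S3=-22 blocked=[1, 2, 3]
Op 10: conn=3 S1=27 S2=-7 S3=-22 blocked=[2, 3]
Op 11: conn=-11 S1=13 S2=-7 S3=-22 blocked=[1, 2, 3]

Answer: -11 13 -7 -22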